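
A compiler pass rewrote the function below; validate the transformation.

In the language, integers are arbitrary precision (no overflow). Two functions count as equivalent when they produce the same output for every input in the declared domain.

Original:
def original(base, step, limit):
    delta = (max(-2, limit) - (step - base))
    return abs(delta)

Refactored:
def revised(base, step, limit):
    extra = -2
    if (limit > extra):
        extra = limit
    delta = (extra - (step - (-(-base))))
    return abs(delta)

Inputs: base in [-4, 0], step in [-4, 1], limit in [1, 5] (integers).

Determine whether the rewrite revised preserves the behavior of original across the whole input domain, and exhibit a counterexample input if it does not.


Behavior is preserved: although local variable names differ, plus branching structure differs, plus statement counts differ, plus min/max/abs usage differs, plus comparison usage differs, the outputs never diverge.
Tracing base=-4, step=0, limit=3: original: delta = -1; return 1 | revised: extra = -2; (limit > extra) -> true; extra = 3; delta = -1; return 1 — matching result 1.
Across all 150 domain points the two functions coincide.
verdict: equivalent


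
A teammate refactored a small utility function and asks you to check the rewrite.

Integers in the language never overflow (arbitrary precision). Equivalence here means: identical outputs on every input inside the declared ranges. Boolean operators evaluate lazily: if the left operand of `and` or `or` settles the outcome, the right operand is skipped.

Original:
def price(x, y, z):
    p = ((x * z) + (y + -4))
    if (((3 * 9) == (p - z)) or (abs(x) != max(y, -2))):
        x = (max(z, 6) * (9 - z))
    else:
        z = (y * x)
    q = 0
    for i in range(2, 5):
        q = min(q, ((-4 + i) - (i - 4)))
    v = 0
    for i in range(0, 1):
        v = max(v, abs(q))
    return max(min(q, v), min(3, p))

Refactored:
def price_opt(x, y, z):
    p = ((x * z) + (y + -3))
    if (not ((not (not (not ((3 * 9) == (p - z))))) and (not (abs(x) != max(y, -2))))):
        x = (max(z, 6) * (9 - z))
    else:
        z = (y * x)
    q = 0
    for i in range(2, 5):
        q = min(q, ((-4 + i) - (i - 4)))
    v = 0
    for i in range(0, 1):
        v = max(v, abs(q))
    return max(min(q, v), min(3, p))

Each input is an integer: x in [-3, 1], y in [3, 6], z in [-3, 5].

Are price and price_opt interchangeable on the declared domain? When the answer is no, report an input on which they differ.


Input x=-3, y=3, z=-1: 2 from price versus 3 from price_opt.
verdict: not equivalent; witness: x=-3, y=3, z=-1


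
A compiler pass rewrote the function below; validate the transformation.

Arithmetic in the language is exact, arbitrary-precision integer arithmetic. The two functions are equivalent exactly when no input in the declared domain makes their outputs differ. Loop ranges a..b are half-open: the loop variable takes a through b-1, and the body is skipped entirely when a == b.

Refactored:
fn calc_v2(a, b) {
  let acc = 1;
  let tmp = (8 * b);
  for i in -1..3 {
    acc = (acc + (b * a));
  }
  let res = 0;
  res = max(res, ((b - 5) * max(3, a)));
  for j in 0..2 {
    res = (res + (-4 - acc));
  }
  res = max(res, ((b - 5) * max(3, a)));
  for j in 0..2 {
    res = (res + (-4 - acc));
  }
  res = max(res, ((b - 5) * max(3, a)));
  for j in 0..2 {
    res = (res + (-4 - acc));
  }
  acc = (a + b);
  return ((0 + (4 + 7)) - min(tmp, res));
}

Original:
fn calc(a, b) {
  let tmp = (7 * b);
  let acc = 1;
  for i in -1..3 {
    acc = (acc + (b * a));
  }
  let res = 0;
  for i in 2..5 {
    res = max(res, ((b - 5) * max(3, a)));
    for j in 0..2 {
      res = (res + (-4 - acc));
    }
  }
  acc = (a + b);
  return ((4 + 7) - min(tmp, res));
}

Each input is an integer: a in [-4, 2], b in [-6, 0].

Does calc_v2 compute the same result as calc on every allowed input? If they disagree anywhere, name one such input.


On input a=0, b=-6, calc returns 53 while calc_v2 returns 59.
verdict: not equivalent; witness: a=0, b=-6


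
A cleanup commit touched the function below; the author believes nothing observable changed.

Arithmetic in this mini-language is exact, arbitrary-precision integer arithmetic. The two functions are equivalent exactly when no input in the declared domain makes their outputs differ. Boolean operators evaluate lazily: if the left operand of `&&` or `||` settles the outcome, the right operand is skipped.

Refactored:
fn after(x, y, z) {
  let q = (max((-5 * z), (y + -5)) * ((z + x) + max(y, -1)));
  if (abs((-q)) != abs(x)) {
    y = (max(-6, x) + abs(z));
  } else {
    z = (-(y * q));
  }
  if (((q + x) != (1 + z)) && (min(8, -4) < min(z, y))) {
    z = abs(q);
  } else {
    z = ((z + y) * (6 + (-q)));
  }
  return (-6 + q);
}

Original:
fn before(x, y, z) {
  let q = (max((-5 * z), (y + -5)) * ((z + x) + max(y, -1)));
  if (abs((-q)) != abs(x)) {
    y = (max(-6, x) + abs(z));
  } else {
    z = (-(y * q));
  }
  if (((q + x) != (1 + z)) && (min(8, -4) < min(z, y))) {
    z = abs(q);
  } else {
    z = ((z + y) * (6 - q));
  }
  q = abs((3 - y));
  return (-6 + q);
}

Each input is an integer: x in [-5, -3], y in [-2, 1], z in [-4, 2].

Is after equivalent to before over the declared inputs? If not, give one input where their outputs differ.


Run the pair on x=-5, y=-2, z=-4.
before: q becomes -200; next (abs((-q)) != abs(x)) evaluates to true; next y becomes -1; next (((q + x) != (1 + z)) && (min(8, -4) < min(z, y))) evaluates to false; next z becomes -1030; next q becomes 4; next final value -2
after: q becomes -200; next (abs((-q)) != abs(x)) evaluates to true; next y becomes -1; next (((q + x) != (1 + z)) && (min(8, -4) < min(z, y))) evaluates to false; next z becomes -1030; next final value -206
-2 against -206: the behavior changed.
verdict: not equivalent; witness: x=-5, y=-2, z=-4


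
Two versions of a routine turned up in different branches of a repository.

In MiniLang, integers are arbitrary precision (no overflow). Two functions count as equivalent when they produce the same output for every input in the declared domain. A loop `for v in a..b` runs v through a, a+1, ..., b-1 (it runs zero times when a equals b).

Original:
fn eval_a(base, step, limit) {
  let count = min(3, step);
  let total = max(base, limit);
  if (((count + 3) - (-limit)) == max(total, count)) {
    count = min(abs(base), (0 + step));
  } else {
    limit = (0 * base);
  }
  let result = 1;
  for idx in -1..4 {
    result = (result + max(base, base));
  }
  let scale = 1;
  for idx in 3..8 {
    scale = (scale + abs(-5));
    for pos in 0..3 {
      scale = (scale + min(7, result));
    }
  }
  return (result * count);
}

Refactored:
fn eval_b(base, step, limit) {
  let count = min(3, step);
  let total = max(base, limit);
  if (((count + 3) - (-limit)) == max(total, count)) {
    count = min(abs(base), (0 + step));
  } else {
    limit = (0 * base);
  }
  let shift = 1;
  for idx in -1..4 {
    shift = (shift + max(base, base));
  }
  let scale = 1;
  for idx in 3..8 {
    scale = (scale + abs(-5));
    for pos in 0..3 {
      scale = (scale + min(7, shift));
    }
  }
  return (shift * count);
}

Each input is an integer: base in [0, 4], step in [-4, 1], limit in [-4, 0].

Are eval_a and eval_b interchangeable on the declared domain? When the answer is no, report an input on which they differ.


The two are interchangeable: local variable names differ, and every declared input agrees.
Spot check at base=0, step=1, limit=-3 — eval_a: count = 1; total = 0; (((count + 3) - (-limit)) == max(total, count)) -> true; count = 0; result = 1; [idx=-1]; result = 1; [idx=0]; result = 1; [idx=1]; result = 1; [idx=2]; result = 1; [idx=3]; result = 1; scale = 1; [idx=3]; scale = 6; [pos=0]; scale = 7; [pos=1]; scale = 8; [pos=2]; scale = 9; [idx=4]; scale = 14; [pos=0]; scale = 15; [pos=1]; scale = 16; [pos=2]; scale = 17; [idx=5]; scale = 22; [pos=0]; scale = 23; [pos=1]; scale = 24; [pos=2]; scale = 25; [idx=6]; scale = 30; [pos=0]; scale = 31; [pos=1]; scale = 32; [pos=2]; scale = 33; [idx=7]; scale = 38; [pos=0]; scale = 39; [pos=1]; scale = 40; [pos=2]; scale = 41; return 0. eval_b: count = 1; total = 0; (((count + 3) - (-limit)) == max(total, count)) -> true; count = 0; shift = 1; [idx=-1]; shift = 1; [idx=0]; shift = 1; [idx=1]; shift = 1; [idx=2]; shift = 1; [idx=3]; shift = 1; scale = 1; [idx=3]; scale = 6; [pos=0]; scale = 7; [pos=1]; scale = 8; [pos=2]; scale = 9; [idx=4]; scale = 14; [pos=0]; scale = 15; [pos=1]; scale = 16; [pos=2]; scale = 17; [idx=5]; scale = 22; [pos=0]; scale = 23; [pos=1]; scale = 24; [pos=2]; scale = 25; [idx=6]; scale = 30; [pos=0]; scale = 31; [pos=1]; scale = 32; [pos=2]; scale = 33; [idx=7]; scale = 38; [pos=0]; scale = 39; [pos=1]; scale = 40; [pos=2]; scale = 41; return 0. Both give 0.
Every one of the 150 inputs gives matching results.
verdict: equivalent


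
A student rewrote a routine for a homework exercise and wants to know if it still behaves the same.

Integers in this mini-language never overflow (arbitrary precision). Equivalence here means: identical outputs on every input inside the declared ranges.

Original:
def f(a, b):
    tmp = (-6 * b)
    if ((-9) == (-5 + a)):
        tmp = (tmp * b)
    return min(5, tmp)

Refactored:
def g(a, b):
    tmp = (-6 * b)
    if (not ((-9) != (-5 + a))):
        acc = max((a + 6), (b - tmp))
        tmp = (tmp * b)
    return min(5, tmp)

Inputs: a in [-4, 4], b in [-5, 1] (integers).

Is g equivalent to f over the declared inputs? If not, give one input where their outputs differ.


Although arithmetic usage differs; and comparison usage differs; and statement counts differ; and min/max/abs usage differs; and boolean connective usage differs; and constant usage differs; and local variable names differ, 63/63 inputs agree.
verdict: equivalent


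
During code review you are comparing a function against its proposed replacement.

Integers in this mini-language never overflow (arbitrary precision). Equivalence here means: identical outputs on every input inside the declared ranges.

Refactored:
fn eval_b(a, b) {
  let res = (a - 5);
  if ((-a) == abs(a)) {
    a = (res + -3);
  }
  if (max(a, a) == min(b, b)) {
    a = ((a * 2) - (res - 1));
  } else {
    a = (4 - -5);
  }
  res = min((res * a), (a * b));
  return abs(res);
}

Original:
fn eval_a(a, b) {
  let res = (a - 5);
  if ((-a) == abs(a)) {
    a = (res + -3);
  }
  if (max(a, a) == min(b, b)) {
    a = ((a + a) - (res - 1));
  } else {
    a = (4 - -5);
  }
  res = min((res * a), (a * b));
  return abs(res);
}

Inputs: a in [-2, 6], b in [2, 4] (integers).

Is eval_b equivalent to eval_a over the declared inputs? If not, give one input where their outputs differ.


Equivalent — the differences include arithmetic usage differs, plus constant usage differs, yet no declared input distinguishes the two.
As a probe, take a=6, b=4: eval_a runs res becomes 1; next ((-a) == abs(a)) evaluates to false; next (max(a, a) == min(b, b)) evaluates to false; next a becomes 9; next res becomes 9; next final value 9; eval_b runs res becomes 1; next ((-a) == abs(a)) evaluates to false; next (max(a, a) == min(b, b)) evaluates to false; next a becomes 9; next res becomes 9; next final value 9; both end at 9.
An exhaustive pass over the 27 declared inputs shows identical outputs.
verdict: equivalent


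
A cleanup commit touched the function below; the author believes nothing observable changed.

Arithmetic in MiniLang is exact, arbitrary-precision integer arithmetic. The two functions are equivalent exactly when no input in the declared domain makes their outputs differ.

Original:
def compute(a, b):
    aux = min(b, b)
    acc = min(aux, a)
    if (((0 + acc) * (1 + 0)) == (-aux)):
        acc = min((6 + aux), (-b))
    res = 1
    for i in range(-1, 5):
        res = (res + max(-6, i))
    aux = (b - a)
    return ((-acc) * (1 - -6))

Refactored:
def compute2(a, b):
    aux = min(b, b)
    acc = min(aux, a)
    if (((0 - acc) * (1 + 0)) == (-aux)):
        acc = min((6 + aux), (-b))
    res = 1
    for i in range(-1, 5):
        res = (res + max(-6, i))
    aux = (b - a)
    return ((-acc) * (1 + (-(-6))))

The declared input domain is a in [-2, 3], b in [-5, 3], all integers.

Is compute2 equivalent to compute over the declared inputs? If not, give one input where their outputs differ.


Not equivalent: a=-2, b=-5 separates them (35 vs -7).
compute: aux := -5 | acc := -5 | (((0 + acc) * (1 + 0)) == (-aux)): false | res := 1 | iter i=-1: | res := 0 | iter i=0: | res := 0 | iter i=1: | res := 1 | iter i=2: | res := 3 | iter i=3: | res := 6 | iter i=4: | res := 10 | aux := -3 | result 35
compute2: aux := -5 | acc := -5 | (((0 - acc) * (1 + 0)) == (-aux)): true | acc := 1 | res := 1 | iter i=-1: | res := 0 | iter i=0: | res := 0 | iter i=1: | res := 1 | iter i=2: | res := 3 | iter i=3: | res := 6 | iter i=4: | res := 10 | aux := -3 | result -7
verdict: not equivalent; witness: a=-2, b=-5


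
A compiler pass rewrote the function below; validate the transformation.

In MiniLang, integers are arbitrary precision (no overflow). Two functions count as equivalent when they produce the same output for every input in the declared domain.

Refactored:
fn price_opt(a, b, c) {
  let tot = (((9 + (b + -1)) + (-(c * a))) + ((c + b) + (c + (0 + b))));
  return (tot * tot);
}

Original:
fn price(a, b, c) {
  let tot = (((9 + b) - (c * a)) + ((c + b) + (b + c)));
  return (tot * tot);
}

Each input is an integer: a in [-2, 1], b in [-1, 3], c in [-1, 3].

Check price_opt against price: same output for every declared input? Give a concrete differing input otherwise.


Take a=-2, b=-1, c=-1.
price: tot := 2 | result 4
price_opt: tot := 1 | result 1
4 vs 1 — the two versions disagree here.
verdict: not equivalent; witness: a=-2, b=-1, c=-1


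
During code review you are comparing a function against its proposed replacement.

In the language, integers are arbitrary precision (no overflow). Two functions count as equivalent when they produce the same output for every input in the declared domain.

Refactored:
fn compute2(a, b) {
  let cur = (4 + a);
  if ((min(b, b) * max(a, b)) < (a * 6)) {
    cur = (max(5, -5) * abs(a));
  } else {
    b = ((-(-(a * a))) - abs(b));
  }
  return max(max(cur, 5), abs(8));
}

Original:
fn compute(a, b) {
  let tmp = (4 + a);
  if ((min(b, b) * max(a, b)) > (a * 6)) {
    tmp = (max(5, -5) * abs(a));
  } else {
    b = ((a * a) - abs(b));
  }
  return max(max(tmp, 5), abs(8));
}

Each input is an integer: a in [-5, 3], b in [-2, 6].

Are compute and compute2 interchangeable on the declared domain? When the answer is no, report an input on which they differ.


These are not equivalent — on a=-5, b=-2 the outputs split (25 vs 8).
compute: tmp=-1, then ((min(b, b) * max(a, b)) > (a * 6)) is true, then tmp=25, then returns 25
compute2: cur=-1, then ((min(b, b) * max(a, b)) < (a * 6)) is false, then b=23, then returns 8
verdict: not equivalent; witness: a=-5, b=-2


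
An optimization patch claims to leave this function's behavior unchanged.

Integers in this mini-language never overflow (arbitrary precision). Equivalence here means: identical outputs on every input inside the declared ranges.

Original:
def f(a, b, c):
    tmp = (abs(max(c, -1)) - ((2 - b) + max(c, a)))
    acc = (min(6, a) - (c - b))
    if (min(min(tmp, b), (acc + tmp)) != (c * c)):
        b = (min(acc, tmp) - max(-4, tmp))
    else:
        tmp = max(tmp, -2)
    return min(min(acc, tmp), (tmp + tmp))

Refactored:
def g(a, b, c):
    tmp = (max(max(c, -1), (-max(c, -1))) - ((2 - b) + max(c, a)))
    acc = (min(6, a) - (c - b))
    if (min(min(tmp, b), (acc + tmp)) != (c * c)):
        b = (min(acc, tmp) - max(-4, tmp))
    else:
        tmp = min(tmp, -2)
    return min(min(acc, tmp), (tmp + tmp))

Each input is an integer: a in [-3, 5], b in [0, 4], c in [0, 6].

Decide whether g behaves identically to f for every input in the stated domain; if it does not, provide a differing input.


a=-2, b=2, c=0 yields 0 from f but -4 from g.
verdict: not equivalent; witness: a=-2, b=2, c=0


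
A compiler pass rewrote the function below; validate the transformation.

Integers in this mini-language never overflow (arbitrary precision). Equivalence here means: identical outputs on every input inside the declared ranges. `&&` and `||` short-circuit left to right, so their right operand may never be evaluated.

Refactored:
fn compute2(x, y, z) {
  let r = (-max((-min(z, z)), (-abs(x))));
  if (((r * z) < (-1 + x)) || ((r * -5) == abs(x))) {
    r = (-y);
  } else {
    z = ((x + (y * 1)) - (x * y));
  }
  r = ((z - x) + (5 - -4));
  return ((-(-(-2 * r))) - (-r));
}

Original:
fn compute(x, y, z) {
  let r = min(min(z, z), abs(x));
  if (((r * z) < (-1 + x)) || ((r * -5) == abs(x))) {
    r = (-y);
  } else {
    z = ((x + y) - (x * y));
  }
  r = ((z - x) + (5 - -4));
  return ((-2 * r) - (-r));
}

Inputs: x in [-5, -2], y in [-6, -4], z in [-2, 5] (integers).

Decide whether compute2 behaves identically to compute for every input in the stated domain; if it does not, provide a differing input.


Changes here: constant usage differs, plus min/max/abs usage differs, plus arithmetic usage differs; the full 96-point sweep finds no disagreement.
verdict: equivalent


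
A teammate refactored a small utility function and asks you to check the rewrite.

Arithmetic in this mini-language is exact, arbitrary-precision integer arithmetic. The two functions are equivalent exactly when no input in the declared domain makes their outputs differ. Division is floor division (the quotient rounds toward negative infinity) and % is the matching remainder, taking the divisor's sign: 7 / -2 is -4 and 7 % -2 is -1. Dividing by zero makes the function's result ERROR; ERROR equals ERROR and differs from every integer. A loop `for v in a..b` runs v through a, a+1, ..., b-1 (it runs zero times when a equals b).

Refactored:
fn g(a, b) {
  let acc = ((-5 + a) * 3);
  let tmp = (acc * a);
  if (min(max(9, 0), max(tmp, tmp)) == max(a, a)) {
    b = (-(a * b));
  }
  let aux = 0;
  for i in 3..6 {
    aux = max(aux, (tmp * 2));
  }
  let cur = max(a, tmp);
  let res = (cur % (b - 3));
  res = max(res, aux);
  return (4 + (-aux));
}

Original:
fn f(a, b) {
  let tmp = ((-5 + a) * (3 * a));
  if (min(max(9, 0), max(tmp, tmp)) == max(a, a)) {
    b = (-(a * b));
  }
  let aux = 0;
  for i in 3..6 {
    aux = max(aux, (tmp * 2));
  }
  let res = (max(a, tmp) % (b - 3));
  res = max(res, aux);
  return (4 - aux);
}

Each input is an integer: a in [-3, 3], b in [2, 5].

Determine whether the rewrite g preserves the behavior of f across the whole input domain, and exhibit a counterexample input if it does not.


The two are interchangeable: local variable names differ; and arithmetic usage differs; and statement counts differ, and every declared input agrees.
One worked example (a=3, b=3) — f: tmp=-18, then (min(max(9, 0), max(tmp, tmp)) == max(a, a)) is false, then aux=0, then (i=3), then aux=0, then (i=4), then aux=0, then (i=5), then aux=0, then a zero divisor aborts: ERROR; g: acc=-6, then tmp=-18, then (min(max(9, 0), max(tmp, tmp)) == max(a, a)) is false, then aux=0, then (i=3), then aux=0, then (i=4), then aux=0, then (i=5), then aux=0, then cur=3, then a zero divisor aborts: ERROR; agreement on ERROR.
Sweeping the whole domain (28 inputs) finds no disagreement.
verdict: equivalent


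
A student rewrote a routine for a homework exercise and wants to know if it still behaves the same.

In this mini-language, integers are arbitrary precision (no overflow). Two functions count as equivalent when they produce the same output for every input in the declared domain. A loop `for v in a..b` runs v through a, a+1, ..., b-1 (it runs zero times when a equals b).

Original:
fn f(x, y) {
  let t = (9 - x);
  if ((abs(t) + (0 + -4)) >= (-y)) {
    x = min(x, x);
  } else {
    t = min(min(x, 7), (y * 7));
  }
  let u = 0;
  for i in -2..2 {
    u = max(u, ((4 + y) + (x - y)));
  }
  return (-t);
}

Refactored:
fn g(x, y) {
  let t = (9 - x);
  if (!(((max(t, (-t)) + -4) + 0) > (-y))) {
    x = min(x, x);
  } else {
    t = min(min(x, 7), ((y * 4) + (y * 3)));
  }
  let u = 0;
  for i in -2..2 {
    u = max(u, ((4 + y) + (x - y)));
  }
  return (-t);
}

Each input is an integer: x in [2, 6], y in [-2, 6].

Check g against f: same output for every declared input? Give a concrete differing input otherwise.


Try x=2, y=-2.
f: t = 7; ((abs(t) + (0 + -4)) >= (-y)) -> true; x = 2; u = 0; [i=-2]; u = 6; [i=-1]; u = 6; [i=0]; u = 6; [i=1]; u = 6; return -7
g: t = 7; (!(((max(t, (-t)) + -4) + 0) > (-y))) -> false; t = -14; u = 0; [i=-2]; u = 6; [i=-1]; u = 6; [i=0]; u = 6; [i=1]; u = 6; return 14
-7 vs 14 — the two versions disagree here.
verdict: not equivalent; witness: x=2, y=-2


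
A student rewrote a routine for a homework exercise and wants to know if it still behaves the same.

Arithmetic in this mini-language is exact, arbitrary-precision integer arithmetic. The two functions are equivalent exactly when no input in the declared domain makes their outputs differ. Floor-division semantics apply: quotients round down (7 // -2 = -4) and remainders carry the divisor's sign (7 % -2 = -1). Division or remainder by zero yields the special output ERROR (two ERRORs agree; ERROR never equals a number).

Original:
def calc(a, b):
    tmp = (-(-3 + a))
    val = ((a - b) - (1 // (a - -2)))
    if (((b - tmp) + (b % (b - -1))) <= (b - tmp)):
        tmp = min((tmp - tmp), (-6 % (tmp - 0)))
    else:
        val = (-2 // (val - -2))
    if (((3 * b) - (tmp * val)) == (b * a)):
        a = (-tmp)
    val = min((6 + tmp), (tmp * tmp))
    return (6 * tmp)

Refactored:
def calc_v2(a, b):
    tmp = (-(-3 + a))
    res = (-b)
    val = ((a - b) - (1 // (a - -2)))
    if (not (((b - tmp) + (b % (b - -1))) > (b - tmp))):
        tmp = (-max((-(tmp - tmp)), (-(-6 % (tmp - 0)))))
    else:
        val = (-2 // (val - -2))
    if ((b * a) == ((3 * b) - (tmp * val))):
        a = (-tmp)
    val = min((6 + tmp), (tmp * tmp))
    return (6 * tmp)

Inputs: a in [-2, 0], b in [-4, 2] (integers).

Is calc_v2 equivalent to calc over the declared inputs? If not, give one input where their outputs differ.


The two are interchangeable: statement counts differ, plus min/max/abs usage differs, plus local variable names differ, plus boolean connective usage differs, plus comparison usage differs, and every declared input agrees.
Tracing a=0, b=-3: calc: tmp=3, then val=3, then (((b - tmp) + (b % (b - -1))) <= (b - tmp)) is true, then tmp=0, then (((3 * b) - (tmp * val)) == (b * a)) is false, then val=0, then returns 0 | calc_v2: tmp=3, then res=3, then val=3, then (not (((b - tmp) + (b % (b - -1))) > (b - tmp))) is true, then tmp=0, then ((b * a) == ((3 * b) - (tmp * val))) is false, then val=0, then returns 0 — matching result 0.
An exhaustive pass over the 21 declared inputs shows identical outputs.
verdict: equivalent


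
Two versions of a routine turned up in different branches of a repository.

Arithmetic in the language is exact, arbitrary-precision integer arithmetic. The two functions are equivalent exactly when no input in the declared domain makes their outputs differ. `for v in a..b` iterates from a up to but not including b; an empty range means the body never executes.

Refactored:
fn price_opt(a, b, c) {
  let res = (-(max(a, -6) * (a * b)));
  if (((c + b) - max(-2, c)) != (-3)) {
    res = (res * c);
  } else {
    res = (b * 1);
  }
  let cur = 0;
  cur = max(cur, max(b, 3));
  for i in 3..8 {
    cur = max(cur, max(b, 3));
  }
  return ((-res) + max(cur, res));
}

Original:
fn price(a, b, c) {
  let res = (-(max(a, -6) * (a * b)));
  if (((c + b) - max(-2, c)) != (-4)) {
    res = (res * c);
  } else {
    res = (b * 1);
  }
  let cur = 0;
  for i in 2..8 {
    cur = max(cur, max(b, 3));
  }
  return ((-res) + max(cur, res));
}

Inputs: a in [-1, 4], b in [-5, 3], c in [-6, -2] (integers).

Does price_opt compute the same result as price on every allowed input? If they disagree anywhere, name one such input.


The rewrite breaks on a=-1, b=-4, c=-2, where the results are 7 and 11.
price: res becomes 4; next (((c + b) - max(-2, c)) != (-4)) evaluates to false; next res becomes -4; next cur becomes 0; next at i=2:; next cur becomes 3; next at i=3:; next cur becomes 3; next at i=4:; next cur becomes 3; next at i=5:; next cur becomes 3; next at i=6:; next cur becomes 3; next at i=7:; next cur becomes 3; next final value 7
price_opt: res becomes 4; next (((c + b) - max(-2, c)) != (-3)) evaluates to true; next res becomes -8; next cur becomes 0; next cur becomes 3; next at i=3:; next cur becomes 3; next at i=4:; next cur becomes 3; next at i=5:; next cur becomes 3; next at i=6:; next cur becomes 3; next at i=7:; next cur becomes 3; next final value 11
verdict: not equivalent; witness: a=-1, b=-4, c=-2


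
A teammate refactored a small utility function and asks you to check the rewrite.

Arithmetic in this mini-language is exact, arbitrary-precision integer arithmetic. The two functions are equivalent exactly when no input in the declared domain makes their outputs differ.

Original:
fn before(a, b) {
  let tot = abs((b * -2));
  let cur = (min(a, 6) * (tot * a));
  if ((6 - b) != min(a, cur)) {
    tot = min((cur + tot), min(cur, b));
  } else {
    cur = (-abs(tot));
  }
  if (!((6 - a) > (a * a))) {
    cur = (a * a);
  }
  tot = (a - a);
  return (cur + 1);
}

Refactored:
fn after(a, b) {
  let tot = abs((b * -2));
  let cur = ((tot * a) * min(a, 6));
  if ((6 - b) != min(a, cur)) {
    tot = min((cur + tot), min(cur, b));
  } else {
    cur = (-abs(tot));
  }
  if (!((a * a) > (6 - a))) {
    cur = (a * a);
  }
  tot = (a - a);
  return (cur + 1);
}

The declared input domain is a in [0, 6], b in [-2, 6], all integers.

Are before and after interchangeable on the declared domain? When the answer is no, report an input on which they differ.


The rewrite breaks on a=0, b=6, where the results are -11 and 1.
before: tot := 12 | cur := 0 | ((6 - b) != min(a, cur)): false | cur := -12 | (!((6 - a) > (a * a))): false | tot := 0 | result -11
after: tot := 12 | cur := 0 | ((6 - b) != min(a, cur)): false | cur := -12 | (!((a * a) > (6 - a))): true | cur := 0 | tot := 0 | result 1
verdict: not equivalent; witness: a=0, b=6


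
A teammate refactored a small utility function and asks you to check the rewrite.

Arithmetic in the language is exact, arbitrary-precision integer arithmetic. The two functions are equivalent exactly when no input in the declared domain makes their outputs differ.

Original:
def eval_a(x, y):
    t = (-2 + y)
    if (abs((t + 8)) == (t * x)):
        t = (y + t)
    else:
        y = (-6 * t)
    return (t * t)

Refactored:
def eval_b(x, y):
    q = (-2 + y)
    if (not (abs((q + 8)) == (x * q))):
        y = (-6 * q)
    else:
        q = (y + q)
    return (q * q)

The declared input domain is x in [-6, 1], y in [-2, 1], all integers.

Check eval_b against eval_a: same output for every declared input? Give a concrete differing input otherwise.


Reading the diff, among the changes: local variable names differ; boolean connective usage differs.
As a probe, take x=-4, y=1: eval_a runs t becomes -1; next (abs((t + 8)) == (t * x)) evaluates to false; next y becomes 6; next final value 1; eval_b runs q becomes -1; next (not (abs((q + 8)) == (x * q))) evaluates to true; next y becomes 6; next final value 1; both end at 1.
Sweeping the whole domain (32 inputs) finds no disagreement.
verdict: equivalent


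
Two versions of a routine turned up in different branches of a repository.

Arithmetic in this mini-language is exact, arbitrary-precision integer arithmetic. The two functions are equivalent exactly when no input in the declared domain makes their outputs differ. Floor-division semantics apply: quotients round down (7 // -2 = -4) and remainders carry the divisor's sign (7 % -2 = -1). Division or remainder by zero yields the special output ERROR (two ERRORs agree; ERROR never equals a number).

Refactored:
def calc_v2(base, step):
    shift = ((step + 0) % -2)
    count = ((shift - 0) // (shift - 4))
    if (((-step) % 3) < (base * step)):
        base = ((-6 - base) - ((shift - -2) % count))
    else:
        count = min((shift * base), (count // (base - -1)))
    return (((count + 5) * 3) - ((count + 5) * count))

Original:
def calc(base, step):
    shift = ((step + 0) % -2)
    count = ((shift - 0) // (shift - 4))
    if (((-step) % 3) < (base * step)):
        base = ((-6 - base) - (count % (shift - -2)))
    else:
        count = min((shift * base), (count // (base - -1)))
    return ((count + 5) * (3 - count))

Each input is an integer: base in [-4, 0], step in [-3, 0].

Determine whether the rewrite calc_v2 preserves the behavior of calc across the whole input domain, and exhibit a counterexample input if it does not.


These are not equivalent — on base=-4, step=-3 the outputs split (15 vs ERROR).
calc: shift = -1; count = 0; (((-step) % 3) < (base * step)) -> true; base = -2; return 15
calc_v2: shift = -1; count = 0; (((-step) % 3) < (base * step)) -> true; division by zero -> ERROR
verdict: not equivalent; witness: base=-4, step=-3


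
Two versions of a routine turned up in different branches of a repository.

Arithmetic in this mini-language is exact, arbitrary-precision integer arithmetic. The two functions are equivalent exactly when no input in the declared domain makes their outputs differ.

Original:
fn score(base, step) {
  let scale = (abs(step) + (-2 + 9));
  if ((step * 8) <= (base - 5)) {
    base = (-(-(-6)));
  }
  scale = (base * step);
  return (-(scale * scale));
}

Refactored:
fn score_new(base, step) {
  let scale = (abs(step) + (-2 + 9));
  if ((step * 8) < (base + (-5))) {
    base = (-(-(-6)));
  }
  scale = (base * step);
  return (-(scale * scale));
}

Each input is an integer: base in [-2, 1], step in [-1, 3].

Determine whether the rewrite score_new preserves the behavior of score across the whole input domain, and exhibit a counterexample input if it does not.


Whatever the rewrite altered, no input in the stated domain can expose a difference; all 20 inputs agree.
verdict: equivalent


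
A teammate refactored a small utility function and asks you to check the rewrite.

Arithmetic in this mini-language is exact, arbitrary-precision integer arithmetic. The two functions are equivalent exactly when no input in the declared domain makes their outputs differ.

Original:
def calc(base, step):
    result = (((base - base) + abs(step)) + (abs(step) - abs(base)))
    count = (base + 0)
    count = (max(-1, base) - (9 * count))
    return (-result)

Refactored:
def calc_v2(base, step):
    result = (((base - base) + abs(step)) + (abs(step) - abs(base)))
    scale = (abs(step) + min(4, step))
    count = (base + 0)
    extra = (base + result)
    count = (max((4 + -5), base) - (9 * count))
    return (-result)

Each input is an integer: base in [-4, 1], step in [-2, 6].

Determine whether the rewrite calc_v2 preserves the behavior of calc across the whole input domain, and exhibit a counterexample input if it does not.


Reading the diff, among the changes: arithmetic usage differs; and constant usage differs; and statement counts differ; and local variable names differ; and min/max/abs usage differs.
Spot check at base=0, step=3 — calc: result becomes 6; next count becomes 0; next count becomes 0; next final value -6. calc_v2: result becomes 6; next scale becomes 6; next count becomes 0; next extra becomes 6; next count becomes 0; next final value -6. Both give -6.
Sweeping the whole domain (54 inputs) finds no disagreement.
verdict: equivalent


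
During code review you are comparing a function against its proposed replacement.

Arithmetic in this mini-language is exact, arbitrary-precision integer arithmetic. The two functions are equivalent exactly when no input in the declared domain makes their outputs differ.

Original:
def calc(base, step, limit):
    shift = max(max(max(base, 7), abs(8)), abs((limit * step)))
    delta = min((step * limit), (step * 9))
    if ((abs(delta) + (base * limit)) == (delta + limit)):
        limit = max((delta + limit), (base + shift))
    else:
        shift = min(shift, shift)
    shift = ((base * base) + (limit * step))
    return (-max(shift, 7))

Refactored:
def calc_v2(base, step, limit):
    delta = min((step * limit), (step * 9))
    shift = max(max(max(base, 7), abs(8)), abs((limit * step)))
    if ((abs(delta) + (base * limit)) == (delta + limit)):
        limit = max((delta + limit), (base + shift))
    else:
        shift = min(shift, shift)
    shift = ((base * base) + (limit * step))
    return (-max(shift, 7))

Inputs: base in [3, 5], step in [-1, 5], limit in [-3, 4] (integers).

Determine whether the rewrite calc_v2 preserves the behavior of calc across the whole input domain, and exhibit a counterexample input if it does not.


This is a faithful refactor — same computation, different form, but the computed results match everywhere.
As a probe, take base=3, step=1, limit=-3: calc runs shift := 8 | delta := -3 | ((abs(delta) + (base * limit)) == (delta + limit)): true | limit := 11 | shift := 20 | result -20; calc_v2 runs delta := -3 | shift := 8 | ((abs(delta) + (base * limit)) == (delta + limit)): true | limit := 11 | shift := 20 | result -20; both end at -20.
Sweeping the whole domain (168 inputs) finds no disagreement.
verdict: equivalent


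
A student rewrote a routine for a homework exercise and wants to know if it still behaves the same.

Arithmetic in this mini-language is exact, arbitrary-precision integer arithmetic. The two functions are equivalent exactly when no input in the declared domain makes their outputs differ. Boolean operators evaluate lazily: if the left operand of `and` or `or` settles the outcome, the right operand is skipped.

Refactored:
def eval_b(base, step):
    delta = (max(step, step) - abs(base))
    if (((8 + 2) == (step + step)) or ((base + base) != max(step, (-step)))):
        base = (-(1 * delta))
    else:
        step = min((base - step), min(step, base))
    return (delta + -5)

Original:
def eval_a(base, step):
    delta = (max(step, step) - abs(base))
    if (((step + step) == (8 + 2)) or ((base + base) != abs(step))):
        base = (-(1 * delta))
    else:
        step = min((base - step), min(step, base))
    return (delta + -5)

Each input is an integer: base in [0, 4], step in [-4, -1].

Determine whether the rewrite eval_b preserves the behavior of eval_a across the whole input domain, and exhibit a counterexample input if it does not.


The two are interchangeable: min/max/abs usage differs, and every declared input agrees.
As a probe, take base=3, step=-1: eval_a runs delta := -4 | (((step + step) == (8 + 2)) or ((base + base) != abs(step))): true | base := 4 | result -9; eval_b runs delta := -4 | (((8 + 2) == (step + step)) or ((base + base) != max(step, (-step)))): true | base := 4 | result -9; both end at -9.
Sweeping the whole domain (20 inputs) finds no disagreement.
verdict: equivalent


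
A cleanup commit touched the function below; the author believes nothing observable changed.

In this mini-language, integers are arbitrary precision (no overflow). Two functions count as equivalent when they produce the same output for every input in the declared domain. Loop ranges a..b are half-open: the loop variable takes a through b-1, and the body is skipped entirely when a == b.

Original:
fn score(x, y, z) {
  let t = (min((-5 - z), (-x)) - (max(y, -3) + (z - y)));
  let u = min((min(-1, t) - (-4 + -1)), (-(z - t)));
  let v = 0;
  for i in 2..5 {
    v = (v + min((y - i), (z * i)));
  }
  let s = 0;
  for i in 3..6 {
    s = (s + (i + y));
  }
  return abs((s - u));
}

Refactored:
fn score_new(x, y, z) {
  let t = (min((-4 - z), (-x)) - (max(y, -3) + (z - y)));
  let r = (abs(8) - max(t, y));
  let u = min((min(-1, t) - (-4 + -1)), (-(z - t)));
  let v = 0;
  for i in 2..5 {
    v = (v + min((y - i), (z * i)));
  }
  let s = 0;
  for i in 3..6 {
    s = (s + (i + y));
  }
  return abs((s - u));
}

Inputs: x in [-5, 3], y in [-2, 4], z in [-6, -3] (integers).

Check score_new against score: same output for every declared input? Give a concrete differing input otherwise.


Equivalent. The edit looks behavioral (`-5` became `-4`), but over these ranges it never changes the outcome.
Checked all 252 inputs in the declared domain: the outputs agree on every one.
One worked example (x=-1, y=-1, z=-6) — score: t := 7 | u := 4 | v := 0 | iter i=2: | v := -12 | iter i=3: | v := -30 | iter i=4: | v := -54 | s := 0 | iter i=3: | s := 2 | iter i=4: | s := 5 | iter i=5: | s := 9 | result 5; score_new: t := 7 | r := 1 | u := 4 | v := 0 | iter i=2: | v := -12 | iter i=3: | v := -30 | iter i=4: | v := -54 | s := 0 | iter i=3: | s := 2 | iter i=4: | s := 5 | iter i=5: | s := 9 | result 5; agreement on 5.
verdict: equivalent


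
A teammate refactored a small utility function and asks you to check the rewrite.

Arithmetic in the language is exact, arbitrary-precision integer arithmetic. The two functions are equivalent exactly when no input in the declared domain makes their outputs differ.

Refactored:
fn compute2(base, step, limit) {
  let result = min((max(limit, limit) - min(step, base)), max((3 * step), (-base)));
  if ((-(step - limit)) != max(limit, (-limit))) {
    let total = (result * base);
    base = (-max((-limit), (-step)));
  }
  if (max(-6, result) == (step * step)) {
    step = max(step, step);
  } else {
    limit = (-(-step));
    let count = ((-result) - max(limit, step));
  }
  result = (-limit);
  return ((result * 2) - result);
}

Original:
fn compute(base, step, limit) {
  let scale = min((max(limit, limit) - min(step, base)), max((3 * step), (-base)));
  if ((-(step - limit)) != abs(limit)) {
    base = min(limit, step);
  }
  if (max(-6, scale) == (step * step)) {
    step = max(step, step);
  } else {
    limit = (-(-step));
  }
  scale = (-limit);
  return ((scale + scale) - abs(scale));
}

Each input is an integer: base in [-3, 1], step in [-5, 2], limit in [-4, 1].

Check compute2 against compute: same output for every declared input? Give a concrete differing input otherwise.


There is a counterexample at base=-3, step=1, limit=-4: -3 on one side, -1 on the other.
compute: scale = -1; ((-(step - limit)) != abs(limit)) -> true; base = -4; (max(-6, scale) == (step * step)) -> false; limit = 1; scale = -1; return -3
compute2: result = -1; ((-(step - limit)) != max(limit, (-limit))) -> true; total = 3; base = -4; (max(-6, result) == (step * step)) -> false; limit = 1; count = 0; result = -1; return -1
verdict: not equivalent; witness: base=-3, step=1, limit=-4


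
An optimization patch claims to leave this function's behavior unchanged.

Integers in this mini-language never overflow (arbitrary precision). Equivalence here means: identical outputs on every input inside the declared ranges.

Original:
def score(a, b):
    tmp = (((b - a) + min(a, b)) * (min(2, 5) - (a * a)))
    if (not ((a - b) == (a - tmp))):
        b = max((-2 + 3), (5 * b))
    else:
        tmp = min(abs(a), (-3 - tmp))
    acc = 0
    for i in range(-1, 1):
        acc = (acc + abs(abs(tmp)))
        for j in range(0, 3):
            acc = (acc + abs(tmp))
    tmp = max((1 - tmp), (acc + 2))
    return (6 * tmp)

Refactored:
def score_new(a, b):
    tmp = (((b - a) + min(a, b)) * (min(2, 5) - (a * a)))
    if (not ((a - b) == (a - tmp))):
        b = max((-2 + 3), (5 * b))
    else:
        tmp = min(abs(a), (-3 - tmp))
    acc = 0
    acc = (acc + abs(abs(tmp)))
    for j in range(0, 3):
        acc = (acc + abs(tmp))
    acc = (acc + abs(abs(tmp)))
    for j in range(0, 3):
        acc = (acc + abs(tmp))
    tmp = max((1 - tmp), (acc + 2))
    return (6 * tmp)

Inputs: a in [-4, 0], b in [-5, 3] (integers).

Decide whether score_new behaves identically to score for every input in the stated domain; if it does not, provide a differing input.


This is a faithful refactor — loop structure differs; also local variable names differ; also statement counts differ; also min/max/abs usage differs; also arithmetic usage differs, but the computed results match everywhere.
Tracing a=-4, b=-5: score: tmp=84, then (not ((a - b) == (a - tmp))) is true, then b=1, then acc=0, then (i=-1), then acc=84, then (j=0), then acc=168, then (j=1), then acc=252, then (j=2), then acc=336, then (i=0), then acc=420, then (j=0), then acc=504, then (j=1), then acc=588, then (j=2), then acc=672, then tmp=674, then returns 4044 | score_new: tmp=84, then (not ((a - b) == (a - tmp))) is true, then b=1, then acc=0, then acc=84, then (j=0), then acc=168, then (j=1), then acc=252, then (j=2), then acc=336, then acc=420, then (j=0), then acc=504, then (j=1), then acc=588, then (j=2), then acc=672, then tmp=674, then returns 4044 — matching result 4044.
Sweeping the whole domain (45 inputs) finds no disagreement.
verdict: equivalent
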